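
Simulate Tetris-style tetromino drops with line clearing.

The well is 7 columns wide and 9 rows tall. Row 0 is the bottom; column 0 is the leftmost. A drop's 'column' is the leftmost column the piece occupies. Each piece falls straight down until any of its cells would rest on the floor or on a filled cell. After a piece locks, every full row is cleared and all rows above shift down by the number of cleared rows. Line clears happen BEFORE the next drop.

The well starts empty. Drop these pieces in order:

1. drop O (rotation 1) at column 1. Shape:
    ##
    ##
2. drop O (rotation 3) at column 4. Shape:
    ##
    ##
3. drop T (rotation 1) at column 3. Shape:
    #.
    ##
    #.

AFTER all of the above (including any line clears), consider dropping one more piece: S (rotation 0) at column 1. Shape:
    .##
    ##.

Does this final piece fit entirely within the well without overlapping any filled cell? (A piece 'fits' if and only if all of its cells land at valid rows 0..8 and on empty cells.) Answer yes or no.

Answer: yes

Derivation:
Drop 1: O rot1 at col 1 lands with bottom-row=0; cleared 0 line(s) (total 0); column heights now [0 2 2 0 0 0 0], max=2
Drop 2: O rot3 at col 4 lands with bottom-row=0; cleared 0 line(s) (total 0); column heights now [0 2 2 0 2 2 0], max=2
Drop 3: T rot1 at col 3 lands with bottom-row=1; cleared 0 line(s) (total 0); column heights now [0 2 2 4 3 2 0], max=4
Test piece S rot0 at col 1 (width 3): heights before test = [0 2 2 4 3 2 0]; fits = True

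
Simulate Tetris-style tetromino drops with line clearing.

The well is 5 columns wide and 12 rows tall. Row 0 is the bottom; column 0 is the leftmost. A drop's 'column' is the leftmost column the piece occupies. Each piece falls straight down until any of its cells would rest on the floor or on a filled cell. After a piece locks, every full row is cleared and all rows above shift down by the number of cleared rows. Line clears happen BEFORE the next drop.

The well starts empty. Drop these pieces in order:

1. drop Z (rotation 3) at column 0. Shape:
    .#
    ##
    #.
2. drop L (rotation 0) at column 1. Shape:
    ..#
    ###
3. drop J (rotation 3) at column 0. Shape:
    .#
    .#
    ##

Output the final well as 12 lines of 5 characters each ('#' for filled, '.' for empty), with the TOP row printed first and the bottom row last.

Answer: .....
.....
.....
.....
.....
.#...
.#...
##.#.
.###.
.#...
##...
#....

Derivation:
Drop 1: Z rot3 at col 0 lands with bottom-row=0; cleared 0 line(s) (total 0); column heights now [2 3 0 0 0], max=3
Drop 2: L rot0 at col 1 lands with bottom-row=3; cleared 0 line(s) (total 0); column heights now [2 4 4 5 0], max=5
Drop 3: J rot3 at col 0 lands with bottom-row=4; cleared 0 line(s) (total 0); column heights now [5 7 4 5 0], max=7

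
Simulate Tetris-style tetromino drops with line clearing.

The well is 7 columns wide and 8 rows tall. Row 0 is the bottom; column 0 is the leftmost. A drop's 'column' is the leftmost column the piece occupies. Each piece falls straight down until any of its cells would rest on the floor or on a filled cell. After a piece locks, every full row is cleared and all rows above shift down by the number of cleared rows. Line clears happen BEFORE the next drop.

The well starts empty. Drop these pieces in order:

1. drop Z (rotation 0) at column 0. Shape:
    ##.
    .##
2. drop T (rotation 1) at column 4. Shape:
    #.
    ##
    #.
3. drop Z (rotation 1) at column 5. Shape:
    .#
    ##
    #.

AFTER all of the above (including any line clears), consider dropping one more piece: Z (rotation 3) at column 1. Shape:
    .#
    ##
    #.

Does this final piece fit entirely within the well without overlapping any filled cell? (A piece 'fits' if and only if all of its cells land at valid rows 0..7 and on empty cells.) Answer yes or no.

Answer: yes

Derivation:
Drop 1: Z rot0 at col 0 lands with bottom-row=0; cleared 0 line(s) (total 0); column heights now [2 2 1 0 0 0 0], max=2
Drop 2: T rot1 at col 4 lands with bottom-row=0; cleared 0 line(s) (total 0); column heights now [2 2 1 0 3 2 0], max=3
Drop 3: Z rot1 at col 5 lands with bottom-row=2; cleared 0 line(s) (total 0); column heights now [2 2 1 0 3 4 5], max=5
Test piece Z rot3 at col 1 (width 2): heights before test = [2 2 1 0 3 4 5]; fits = True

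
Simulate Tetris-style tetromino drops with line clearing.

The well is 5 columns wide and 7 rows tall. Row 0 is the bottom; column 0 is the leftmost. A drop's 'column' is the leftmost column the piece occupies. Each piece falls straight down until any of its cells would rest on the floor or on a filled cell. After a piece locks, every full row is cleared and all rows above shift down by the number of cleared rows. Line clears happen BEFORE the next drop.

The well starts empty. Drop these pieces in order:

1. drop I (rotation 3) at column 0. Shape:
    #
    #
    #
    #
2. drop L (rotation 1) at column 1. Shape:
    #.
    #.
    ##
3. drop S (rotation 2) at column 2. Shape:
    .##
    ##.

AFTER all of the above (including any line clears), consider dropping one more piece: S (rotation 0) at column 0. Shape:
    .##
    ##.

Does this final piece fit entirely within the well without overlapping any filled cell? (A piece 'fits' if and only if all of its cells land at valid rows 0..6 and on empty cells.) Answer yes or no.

Answer: yes

Derivation:
Drop 1: I rot3 at col 0 lands with bottom-row=0; cleared 0 line(s) (total 0); column heights now [4 0 0 0 0], max=4
Drop 2: L rot1 at col 1 lands with bottom-row=0; cleared 0 line(s) (total 0); column heights now [4 3 1 0 0], max=4
Drop 3: S rot2 at col 2 lands with bottom-row=1; cleared 0 line(s) (total 0); column heights now [4 3 2 3 3], max=4
Test piece S rot0 at col 0 (width 3): heights before test = [4 3 2 3 3]; fits = True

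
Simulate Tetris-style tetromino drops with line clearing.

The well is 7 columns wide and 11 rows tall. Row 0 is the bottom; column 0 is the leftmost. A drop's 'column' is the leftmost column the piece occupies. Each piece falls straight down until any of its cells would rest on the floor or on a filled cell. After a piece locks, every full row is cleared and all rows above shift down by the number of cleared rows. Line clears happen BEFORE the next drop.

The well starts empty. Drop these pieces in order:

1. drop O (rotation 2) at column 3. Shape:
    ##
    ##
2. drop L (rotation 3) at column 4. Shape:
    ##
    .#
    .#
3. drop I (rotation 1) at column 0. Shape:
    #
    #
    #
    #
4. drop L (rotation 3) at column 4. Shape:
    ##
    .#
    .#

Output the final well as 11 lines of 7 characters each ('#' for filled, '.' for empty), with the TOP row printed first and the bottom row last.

Drop 1: O rot2 at col 3 lands with bottom-row=0; cleared 0 line(s) (total 0); column heights now [0 0 0 2 2 0 0], max=2
Drop 2: L rot3 at col 4 lands with bottom-row=0; cleared 0 line(s) (total 0); column heights now [0 0 0 2 3 3 0], max=3
Drop 3: I rot1 at col 0 lands with bottom-row=0; cleared 0 line(s) (total 0); column heights now [4 0 0 2 3 3 0], max=4
Drop 4: L rot3 at col 4 lands with bottom-row=3; cleared 0 line(s) (total 0); column heights now [4 0 0 2 6 6 0], max=6

Answer: .......
.......
.......
.......
.......
....##.
.....#.
#....#.
#...##.
#..###.
#..###.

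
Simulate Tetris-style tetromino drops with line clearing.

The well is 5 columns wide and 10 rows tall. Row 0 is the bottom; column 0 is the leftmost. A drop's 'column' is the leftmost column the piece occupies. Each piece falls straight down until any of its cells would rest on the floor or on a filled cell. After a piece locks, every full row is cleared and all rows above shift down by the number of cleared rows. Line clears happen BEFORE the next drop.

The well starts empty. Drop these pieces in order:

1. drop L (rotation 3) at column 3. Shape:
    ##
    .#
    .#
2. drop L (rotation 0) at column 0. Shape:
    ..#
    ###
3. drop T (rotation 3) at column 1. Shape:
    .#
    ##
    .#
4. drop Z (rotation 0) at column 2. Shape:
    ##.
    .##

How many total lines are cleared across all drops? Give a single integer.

Answer: 0

Derivation:
Drop 1: L rot3 at col 3 lands with bottom-row=0; cleared 0 line(s) (total 0); column heights now [0 0 0 3 3], max=3
Drop 2: L rot0 at col 0 lands with bottom-row=0; cleared 0 line(s) (total 0); column heights now [1 1 2 3 3], max=3
Drop 3: T rot3 at col 1 lands with bottom-row=2; cleared 0 line(s) (total 0); column heights now [1 4 5 3 3], max=5
Drop 4: Z rot0 at col 2 lands with bottom-row=4; cleared 0 line(s) (total 0); column heights now [1 4 6 6 5], max=6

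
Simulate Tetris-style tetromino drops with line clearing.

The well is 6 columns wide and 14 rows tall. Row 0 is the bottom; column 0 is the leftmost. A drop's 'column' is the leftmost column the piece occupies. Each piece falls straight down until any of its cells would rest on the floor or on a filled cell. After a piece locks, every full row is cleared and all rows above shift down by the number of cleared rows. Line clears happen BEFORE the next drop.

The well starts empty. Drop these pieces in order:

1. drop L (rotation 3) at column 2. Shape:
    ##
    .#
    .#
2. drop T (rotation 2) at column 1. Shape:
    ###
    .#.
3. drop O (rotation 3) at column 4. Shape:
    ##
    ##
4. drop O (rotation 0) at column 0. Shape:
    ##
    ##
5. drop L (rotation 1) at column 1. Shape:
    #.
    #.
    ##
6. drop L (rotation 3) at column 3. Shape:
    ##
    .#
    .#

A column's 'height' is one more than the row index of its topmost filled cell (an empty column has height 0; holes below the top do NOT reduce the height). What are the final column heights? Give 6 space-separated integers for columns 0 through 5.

Answer: 7 10 8 6 6 2

Derivation:
Drop 1: L rot3 at col 2 lands with bottom-row=0; cleared 0 line(s) (total 0); column heights now [0 0 3 3 0 0], max=3
Drop 2: T rot2 at col 1 lands with bottom-row=3; cleared 0 line(s) (total 0); column heights now [0 5 5 5 0 0], max=5
Drop 3: O rot3 at col 4 lands with bottom-row=0; cleared 0 line(s) (total 0); column heights now [0 5 5 5 2 2], max=5
Drop 4: O rot0 at col 0 lands with bottom-row=5; cleared 0 line(s) (total 0); column heights now [7 7 5 5 2 2], max=7
Drop 5: L rot1 at col 1 lands with bottom-row=7; cleared 0 line(s) (total 0); column heights now [7 10 8 5 2 2], max=10
Drop 6: L rot3 at col 3 lands with bottom-row=3; cleared 0 line(s) (total 0); column heights now [7 10 8 6 6 2], max=10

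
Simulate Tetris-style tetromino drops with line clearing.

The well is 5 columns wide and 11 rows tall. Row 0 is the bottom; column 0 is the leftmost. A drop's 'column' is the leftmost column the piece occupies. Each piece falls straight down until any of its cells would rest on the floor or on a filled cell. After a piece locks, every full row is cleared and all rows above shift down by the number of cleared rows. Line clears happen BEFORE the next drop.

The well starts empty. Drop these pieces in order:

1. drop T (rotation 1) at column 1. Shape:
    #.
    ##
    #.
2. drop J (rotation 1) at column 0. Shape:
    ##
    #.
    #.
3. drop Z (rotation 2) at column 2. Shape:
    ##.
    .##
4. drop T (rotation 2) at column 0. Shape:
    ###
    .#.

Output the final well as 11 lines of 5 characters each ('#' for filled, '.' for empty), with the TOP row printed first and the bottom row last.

Drop 1: T rot1 at col 1 lands with bottom-row=0; cleared 0 line(s) (total 0); column heights now [0 3 2 0 0], max=3
Drop 2: J rot1 at col 0 lands with bottom-row=1; cleared 0 line(s) (total 0); column heights now [4 4 2 0 0], max=4
Drop 3: Z rot2 at col 2 lands with bottom-row=1; cleared 1 line(s) (total 1); column heights now [3 3 2 2 0], max=3
Drop 4: T rot2 at col 0 lands with bottom-row=3; cleared 0 line(s) (total 1); column heights now [5 5 5 2 0], max=5

Answer: .....
.....
.....
.....
.....
.....
###..
.#...
##...
####.
.#...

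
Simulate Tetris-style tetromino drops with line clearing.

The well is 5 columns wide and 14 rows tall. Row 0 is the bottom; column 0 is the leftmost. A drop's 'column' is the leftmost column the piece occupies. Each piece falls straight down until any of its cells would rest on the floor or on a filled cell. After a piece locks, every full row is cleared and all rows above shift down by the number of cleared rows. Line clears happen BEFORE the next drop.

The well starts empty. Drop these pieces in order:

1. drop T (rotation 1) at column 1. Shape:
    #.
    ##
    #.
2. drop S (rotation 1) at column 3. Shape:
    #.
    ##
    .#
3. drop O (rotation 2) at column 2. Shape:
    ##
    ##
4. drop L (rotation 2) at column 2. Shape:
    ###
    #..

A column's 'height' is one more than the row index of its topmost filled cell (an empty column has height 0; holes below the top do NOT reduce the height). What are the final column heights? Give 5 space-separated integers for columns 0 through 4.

Drop 1: T rot1 at col 1 lands with bottom-row=0; cleared 0 line(s) (total 0); column heights now [0 3 2 0 0], max=3
Drop 2: S rot1 at col 3 lands with bottom-row=0; cleared 0 line(s) (total 0); column heights now [0 3 2 3 2], max=3
Drop 3: O rot2 at col 2 lands with bottom-row=3; cleared 0 line(s) (total 0); column heights now [0 3 5 5 2], max=5
Drop 4: L rot2 at col 2 lands with bottom-row=5; cleared 0 line(s) (total 0); column heights now [0 3 7 7 7], max=7

Answer: 0 3 7 7 7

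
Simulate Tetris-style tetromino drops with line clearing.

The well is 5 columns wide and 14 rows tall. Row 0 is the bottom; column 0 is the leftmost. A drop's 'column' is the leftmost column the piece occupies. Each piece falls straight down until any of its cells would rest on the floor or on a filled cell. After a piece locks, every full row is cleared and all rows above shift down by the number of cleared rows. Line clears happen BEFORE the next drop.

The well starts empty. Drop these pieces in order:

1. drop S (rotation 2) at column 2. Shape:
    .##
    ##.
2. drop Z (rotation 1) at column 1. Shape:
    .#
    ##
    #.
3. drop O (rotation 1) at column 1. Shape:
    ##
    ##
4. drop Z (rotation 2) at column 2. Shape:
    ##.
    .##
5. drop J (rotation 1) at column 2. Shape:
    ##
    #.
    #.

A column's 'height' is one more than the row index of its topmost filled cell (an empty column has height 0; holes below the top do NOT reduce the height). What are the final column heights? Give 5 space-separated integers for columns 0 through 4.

Drop 1: S rot2 at col 2 lands with bottom-row=0; cleared 0 line(s) (total 0); column heights now [0 0 1 2 2], max=2
Drop 2: Z rot1 at col 1 lands with bottom-row=0; cleared 0 line(s) (total 0); column heights now [0 2 3 2 2], max=3
Drop 3: O rot1 at col 1 lands with bottom-row=3; cleared 0 line(s) (total 0); column heights now [0 5 5 2 2], max=5
Drop 4: Z rot2 at col 2 lands with bottom-row=4; cleared 0 line(s) (total 0); column heights now [0 5 6 6 5], max=6
Drop 5: J rot1 at col 2 lands with bottom-row=6; cleared 0 line(s) (total 0); column heights now [0 5 9 9 5], max=9

Answer: 0 5 9 9 5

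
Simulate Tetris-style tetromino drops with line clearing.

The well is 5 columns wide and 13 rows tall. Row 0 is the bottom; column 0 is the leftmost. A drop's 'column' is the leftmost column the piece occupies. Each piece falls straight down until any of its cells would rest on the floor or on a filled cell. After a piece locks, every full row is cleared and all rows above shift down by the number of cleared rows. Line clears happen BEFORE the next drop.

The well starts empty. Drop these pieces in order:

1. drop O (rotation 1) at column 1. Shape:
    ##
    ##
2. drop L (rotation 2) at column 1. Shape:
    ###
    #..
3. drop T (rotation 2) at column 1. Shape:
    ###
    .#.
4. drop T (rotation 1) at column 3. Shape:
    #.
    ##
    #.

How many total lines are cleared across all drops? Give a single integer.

Answer: 0

Derivation:
Drop 1: O rot1 at col 1 lands with bottom-row=0; cleared 0 line(s) (total 0); column heights now [0 2 2 0 0], max=2
Drop 2: L rot2 at col 1 lands with bottom-row=2; cleared 0 line(s) (total 0); column heights now [0 4 4 4 0], max=4
Drop 3: T rot2 at col 1 lands with bottom-row=4; cleared 0 line(s) (total 0); column heights now [0 6 6 6 0], max=6
Drop 4: T rot1 at col 3 lands with bottom-row=6; cleared 0 line(s) (total 0); column heights now [0 6 6 9 8], max=9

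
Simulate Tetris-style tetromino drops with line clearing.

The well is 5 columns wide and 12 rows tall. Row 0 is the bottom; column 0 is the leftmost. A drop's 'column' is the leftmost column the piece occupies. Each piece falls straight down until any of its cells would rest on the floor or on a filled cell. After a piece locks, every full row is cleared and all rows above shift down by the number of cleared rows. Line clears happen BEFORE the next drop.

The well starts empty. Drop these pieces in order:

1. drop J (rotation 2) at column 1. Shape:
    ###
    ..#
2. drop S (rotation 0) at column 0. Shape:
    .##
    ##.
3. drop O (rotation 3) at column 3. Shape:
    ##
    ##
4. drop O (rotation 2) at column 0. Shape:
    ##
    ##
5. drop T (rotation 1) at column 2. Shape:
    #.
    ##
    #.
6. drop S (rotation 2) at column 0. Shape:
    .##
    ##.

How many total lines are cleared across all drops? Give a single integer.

Drop 1: J rot2 at col 1 lands with bottom-row=0; cleared 0 line(s) (total 0); column heights now [0 2 2 2 0], max=2
Drop 2: S rot0 at col 0 lands with bottom-row=2; cleared 0 line(s) (total 0); column heights now [3 4 4 2 0], max=4
Drop 3: O rot3 at col 3 lands with bottom-row=2; cleared 0 line(s) (total 0); column heights now [3 4 4 4 4], max=4
Drop 4: O rot2 at col 0 lands with bottom-row=4; cleared 0 line(s) (total 0); column heights now [6 6 4 4 4], max=6
Drop 5: T rot1 at col 2 lands with bottom-row=4; cleared 0 line(s) (total 0); column heights now [6 6 7 6 4], max=7
Drop 6: S rot2 at col 0 lands with bottom-row=6; cleared 0 line(s) (total 0); column heights now [7 8 8 6 4], max=8

Answer: 0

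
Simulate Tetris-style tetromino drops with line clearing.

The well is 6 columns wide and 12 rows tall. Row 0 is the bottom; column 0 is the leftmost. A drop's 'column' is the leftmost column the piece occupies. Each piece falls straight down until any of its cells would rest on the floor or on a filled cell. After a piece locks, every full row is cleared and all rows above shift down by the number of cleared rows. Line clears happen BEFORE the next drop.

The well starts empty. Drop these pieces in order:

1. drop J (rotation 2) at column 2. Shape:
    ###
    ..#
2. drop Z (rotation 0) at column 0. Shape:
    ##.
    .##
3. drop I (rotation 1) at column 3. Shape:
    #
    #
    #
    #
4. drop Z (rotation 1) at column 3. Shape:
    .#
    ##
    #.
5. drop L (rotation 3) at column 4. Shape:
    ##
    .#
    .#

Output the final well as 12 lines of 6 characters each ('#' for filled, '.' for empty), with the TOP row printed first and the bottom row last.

Drop 1: J rot2 at col 2 lands with bottom-row=0; cleared 0 line(s) (total 0); column heights now [0 0 2 2 2 0], max=2
Drop 2: Z rot0 at col 0 lands with bottom-row=2; cleared 0 line(s) (total 0); column heights now [4 4 3 2 2 0], max=4
Drop 3: I rot1 at col 3 lands with bottom-row=2; cleared 0 line(s) (total 0); column heights now [4 4 3 6 2 0], max=6
Drop 4: Z rot1 at col 3 lands with bottom-row=6; cleared 0 line(s) (total 0); column heights now [4 4 3 8 9 0], max=9
Drop 5: L rot3 at col 4 lands with bottom-row=7; cleared 0 line(s) (total 0); column heights now [4 4 3 8 10 10], max=10

Answer: ......
......
....##
....##
...###
...#..
...#..
...#..
##.#..
.###..
..###.
....#.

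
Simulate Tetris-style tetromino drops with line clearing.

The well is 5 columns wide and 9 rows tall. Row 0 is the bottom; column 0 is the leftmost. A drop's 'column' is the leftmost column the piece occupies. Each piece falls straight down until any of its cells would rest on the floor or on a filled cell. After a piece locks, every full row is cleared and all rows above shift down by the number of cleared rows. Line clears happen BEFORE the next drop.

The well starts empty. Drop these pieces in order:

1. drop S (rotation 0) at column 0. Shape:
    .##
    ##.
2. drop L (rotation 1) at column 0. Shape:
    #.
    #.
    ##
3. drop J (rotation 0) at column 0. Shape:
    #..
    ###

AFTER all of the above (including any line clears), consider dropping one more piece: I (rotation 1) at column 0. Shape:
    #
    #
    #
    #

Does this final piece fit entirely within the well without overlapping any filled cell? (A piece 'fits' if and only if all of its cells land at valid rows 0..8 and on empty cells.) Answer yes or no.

Drop 1: S rot0 at col 0 lands with bottom-row=0; cleared 0 line(s) (total 0); column heights now [1 2 2 0 0], max=2
Drop 2: L rot1 at col 0 lands with bottom-row=2; cleared 0 line(s) (total 0); column heights now [5 3 2 0 0], max=5
Drop 3: J rot0 at col 0 lands with bottom-row=5; cleared 0 line(s) (total 0); column heights now [7 6 6 0 0], max=7
Test piece I rot1 at col 0 (width 1): heights before test = [7 6 6 0 0]; fits = False

Answer: no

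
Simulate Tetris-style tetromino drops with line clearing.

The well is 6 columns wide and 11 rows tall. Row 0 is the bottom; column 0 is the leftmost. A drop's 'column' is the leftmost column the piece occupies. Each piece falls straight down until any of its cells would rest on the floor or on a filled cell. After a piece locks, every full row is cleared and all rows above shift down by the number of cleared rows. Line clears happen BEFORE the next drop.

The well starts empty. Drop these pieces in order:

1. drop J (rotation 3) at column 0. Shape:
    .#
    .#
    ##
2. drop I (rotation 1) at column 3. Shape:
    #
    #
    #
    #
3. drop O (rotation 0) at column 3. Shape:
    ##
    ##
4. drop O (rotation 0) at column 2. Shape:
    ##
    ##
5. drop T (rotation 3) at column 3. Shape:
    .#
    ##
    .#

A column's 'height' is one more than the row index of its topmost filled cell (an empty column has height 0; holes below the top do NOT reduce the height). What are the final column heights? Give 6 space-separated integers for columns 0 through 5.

Drop 1: J rot3 at col 0 lands with bottom-row=0; cleared 0 line(s) (total 0); column heights now [1 3 0 0 0 0], max=3
Drop 2: I rot1 at col 3 lands with bottom-row=0; cleared 0 line(s) (total 0); column heights now [1 3 0 4 0 0], max=4
Drop 3: O rot0 at col 3 lands with bottom-row=4; cleared 0 line(s) (total 0); column heights now [1 3 0 6 6 0], max=6
Drop 4: O rot0 at col 2 lands with bottom-row=6; cleared 0 line(s) (total 0); column heights now [1 3 8 8 6 0], max=8
Drop 5: T rot3 at col 3 lands with bottom-row=7; cleared 0 line(s) (total 0); column heights now [1 3 8 9 10 0], max=10

Answer: 1 3 8 9 10 0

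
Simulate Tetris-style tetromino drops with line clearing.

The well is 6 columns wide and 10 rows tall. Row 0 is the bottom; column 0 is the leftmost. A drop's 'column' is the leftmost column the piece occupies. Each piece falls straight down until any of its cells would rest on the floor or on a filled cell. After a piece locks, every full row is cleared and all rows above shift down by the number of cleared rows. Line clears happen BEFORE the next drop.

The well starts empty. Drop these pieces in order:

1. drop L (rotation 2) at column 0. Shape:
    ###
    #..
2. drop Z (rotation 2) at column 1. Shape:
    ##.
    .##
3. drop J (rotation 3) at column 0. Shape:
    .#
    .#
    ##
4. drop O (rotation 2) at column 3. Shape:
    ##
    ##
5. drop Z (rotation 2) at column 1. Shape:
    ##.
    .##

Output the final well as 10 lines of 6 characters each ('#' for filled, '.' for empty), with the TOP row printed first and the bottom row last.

Answer: ......
......
.##...
.###..
.#....
##.##.
.####.
..##..
###...
#.....

Derivation:
Drop 1: L rot2 at col 0 lands with bottom-row=0; cleared 0 line(s) (total 0); column heights now [2 2 2 0 0 0], max=2
Drop 2: Z rot2 at col 1 lands with bottom-row=2; cleared 0 line(s) (total 0); column heights now [2 4 4 3 0 0], max=4
Drop 3: J rot3 at col 0 lands with bottom-row=4; cleared 0 line(s) (total 0); column heights now [5 7 4 3 0 0], max=7
Drop 4: O rot2 at col 3 lands with bottom-row=3; cleared 0 line(s) (total 0); column heights now [5 7 4 5 5 0], max=7
Drop 5: Z rot2 at col 1 lands with bottom-row=6; cleared 0 line(s) (total 0); column heights now [5 8 8 7 5 0], max=8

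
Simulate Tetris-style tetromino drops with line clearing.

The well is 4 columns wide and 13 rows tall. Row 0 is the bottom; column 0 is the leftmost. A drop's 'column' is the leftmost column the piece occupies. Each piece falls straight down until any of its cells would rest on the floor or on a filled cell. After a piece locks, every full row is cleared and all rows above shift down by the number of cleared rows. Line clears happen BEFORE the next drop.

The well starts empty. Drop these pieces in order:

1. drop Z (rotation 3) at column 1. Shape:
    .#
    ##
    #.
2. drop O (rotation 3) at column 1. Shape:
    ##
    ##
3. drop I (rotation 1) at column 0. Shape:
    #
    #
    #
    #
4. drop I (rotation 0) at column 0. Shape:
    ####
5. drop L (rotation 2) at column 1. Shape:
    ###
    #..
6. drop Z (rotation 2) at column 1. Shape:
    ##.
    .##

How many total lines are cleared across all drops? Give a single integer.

Drop 1: Z rot3 at col 1 lands with bottom-row=0; cleared 0 line(s) (total 0); column heights now [0 2 3 0], max=3
Drop 2: O rot3 at col 1 lands with bottom-row=3; cleared 0 line(s) (total 0); column heights now [0 5 5 0], max=5
Drop 3: I rot1 at col 0 lands with bottom-row=0; cleared 0 line(s) (total 0); column heights now [4 5 5 0], max=5
Drop 4: I rot0 at col 0 lands with bottom-row=5; cleared 1 line(s) (total 1); column heights now [4 5 5 0], max=5
Drop 5: L rot2 at col 1 lands with bottom-row=5; cleared 0 line(s) (total 1); column heights now [4 7 7 7], max=7
Drop 6: Z rot2 at col 1 lands with bottom-row=7; cleared 0 line(s) (total 1); column heights now [4 9 9 8], max=9

Answer: 1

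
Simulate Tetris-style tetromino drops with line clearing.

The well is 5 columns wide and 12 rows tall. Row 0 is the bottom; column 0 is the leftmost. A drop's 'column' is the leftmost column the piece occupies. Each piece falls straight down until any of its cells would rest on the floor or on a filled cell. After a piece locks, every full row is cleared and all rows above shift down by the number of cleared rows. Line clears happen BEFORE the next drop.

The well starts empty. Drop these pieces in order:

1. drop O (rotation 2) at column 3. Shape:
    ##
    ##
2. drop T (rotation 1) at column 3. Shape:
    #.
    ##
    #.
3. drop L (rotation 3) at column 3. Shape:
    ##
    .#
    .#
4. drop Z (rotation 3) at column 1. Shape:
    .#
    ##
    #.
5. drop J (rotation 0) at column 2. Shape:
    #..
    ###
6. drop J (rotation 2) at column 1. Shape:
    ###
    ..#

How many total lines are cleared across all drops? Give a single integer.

Drop 1: O rot2 at col 3 lands with bottom-row=0; cleared 0 line(s) (total 0); column heights now [0 0 0 2 2], max=2
Drop 2: T rot1 at col 3 lands with bottom-row=2; cleared 0 line(s) (total 0); column heights now [0 0 0 5 4], max=5
Drop 3: L rot3 at col 3 lands with bottom-row=4; cleared 0 line(s) (total 0); column heights now [0 0 0 7 7], max=7
Drop 4: Z rot3 at col 1 lands with bottom-row=0; cleared 0 line(s) (total 0); column heights now [0 2 3 7 7], max=7
Drop 5: J rot0 at col 2 lands with bottom-row=7; cleared 0 line(s) (total 0); column heights now [0 2 9 8 8], max=9
Drop 6: J rot2 at col 1 lands with bottom-row=8; cleared 0 line(s) (total 0); column heights now [0 10 10 10 8], max=10

Answer: 0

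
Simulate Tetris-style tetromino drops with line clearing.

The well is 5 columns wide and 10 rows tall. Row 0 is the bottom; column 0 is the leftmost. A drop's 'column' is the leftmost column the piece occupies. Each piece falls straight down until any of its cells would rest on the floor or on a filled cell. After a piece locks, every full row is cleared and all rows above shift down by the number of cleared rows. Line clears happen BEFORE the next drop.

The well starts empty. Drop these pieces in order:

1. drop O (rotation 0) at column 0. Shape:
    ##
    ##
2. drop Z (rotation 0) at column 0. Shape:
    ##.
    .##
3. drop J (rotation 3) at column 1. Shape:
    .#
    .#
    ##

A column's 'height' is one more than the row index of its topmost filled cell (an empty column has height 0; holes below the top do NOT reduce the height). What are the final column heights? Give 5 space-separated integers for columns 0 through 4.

Drop 1: O rot0 at col 0 lands with bottom-row=0; cleared 0 line(s) (total 0); column heights now [2 2 0 0 0], max=2
Drop 2: Z rot0 at col 0 lands with bottom-row=2; cleared 0 line(s) (total 0); column heights now [4 4 3 0 0], max=4
Drop 3: J rot3 at col 1 lands with bottom-row=4; cleared 0 line(s) (total 0); column heights now [4 5 7 0 0], max=7

Answer: 4 5 7 0 0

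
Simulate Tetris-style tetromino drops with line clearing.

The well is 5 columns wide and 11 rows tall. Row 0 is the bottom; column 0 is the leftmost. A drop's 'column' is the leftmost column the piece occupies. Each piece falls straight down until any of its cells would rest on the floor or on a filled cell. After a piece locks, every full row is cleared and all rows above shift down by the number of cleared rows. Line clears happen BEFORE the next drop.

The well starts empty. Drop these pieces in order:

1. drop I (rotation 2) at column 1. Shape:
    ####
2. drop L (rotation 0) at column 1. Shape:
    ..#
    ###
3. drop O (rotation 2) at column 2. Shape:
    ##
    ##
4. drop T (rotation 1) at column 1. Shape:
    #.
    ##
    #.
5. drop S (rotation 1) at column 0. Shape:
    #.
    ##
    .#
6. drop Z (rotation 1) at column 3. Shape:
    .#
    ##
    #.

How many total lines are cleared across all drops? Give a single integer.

Answer: 0

Derivation:
Drop 1: I rot2 at col 1 lands with bottom-row=0; cleared 0 line(s) (total 0); column heights now [0 1 1 1 1], max=1
Drop 2: L rot0 at col 1 lands with bottom-row=1; cleared 0 line(s) (total 0); column heights now [0 2 2 3 1], max=3
Drop 3: O rot2 at col 2 lands with bottom-row=3; cleared 0 line(s) (total 0); column heights now [0 2 5 5 1], max=5
Drop 4: T rot1 at col 1 lands with bottom-row=4; cleared 0 line(s) (total 0); column heights now [0 7 6 5 1], max=7
Drop 5: S rot1 at col 0 lands with bottom-row=7; cleared 0 line(s) (total 0); column heights now [10 9 6 5 1], max=10
Drop 6: Z rot1 at col 3 lands with bottom-row=5; cleared 0 line(s) (total 0); column heights now [10 9 6 7 8], max=10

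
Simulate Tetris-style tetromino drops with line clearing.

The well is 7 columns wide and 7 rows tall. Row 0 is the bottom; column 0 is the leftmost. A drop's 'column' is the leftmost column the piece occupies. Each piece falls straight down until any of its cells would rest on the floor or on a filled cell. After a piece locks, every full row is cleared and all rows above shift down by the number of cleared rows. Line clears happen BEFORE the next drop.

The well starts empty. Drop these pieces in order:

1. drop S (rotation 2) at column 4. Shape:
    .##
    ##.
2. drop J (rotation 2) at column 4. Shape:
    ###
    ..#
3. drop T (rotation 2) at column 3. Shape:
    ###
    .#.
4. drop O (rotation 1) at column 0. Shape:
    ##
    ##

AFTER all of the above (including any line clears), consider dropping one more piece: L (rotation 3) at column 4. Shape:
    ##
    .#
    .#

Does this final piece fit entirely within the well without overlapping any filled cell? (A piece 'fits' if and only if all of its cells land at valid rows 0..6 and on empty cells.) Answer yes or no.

Answer: no

Derivation:
Drop 1: S rot2 at col 4 lands with bottom-row=0; cleared 0 line(s) (total 0); column heights now [0 0 0 0 1 2 2], max=2
Drop 2: J rot2 at col 4 lands with bottom-row=2; cleared 0 line(s) (total 0); column heights now [0 0 0 0 4 4 4], max=4
Drop 3: T rot2 at col 3 lands with bottom-row=4; cleared 0 line(s) (total 0); column heights now [0 0 0 6 6 6 4], max=6
Drop 4: O rot1 at col 0 lands with bottom-row=0; cleared 0 line(s) (total 0); column heights now [2 2 0 6 6 6 4], max=6
Test piece L rot3 at col 4 (width 2): heights before test = [2 2 0 6 6 6 4]; fits = False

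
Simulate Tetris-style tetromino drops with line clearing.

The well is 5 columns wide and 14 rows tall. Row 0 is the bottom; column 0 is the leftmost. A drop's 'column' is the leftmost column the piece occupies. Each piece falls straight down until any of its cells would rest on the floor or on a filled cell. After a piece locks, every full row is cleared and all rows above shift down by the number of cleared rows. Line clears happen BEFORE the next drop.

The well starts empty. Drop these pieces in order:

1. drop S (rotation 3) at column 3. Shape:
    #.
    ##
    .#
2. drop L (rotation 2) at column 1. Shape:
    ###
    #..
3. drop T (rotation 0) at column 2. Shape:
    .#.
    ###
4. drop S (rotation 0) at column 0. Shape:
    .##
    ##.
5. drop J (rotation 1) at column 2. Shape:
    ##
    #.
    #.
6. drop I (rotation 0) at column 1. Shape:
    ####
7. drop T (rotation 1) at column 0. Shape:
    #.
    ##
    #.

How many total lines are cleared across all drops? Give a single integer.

Drop 1: S rot3 at col 3 lands with bottom-row=0; cleared 0 line(s) (total 0); column heights now [0 0 0 3 2], max=3
Drop 2: L rot2 at col 1 lands with bottom-row=2; cleared 0 line(s) (total 0); column heights now [0 4 4 4 2], max=4
Drop 3: T rot0 at col 2 lands with bottom-row=4; cleared 0 line(s) (total 0); column heights now [0 4 5 6 5], max=6
Drop 4: S rot0 at col 0 lands with bottom-row=4; cleared 1 line(s) (total 1); column heights now [0 5 5 5 2], max=5
Drop 5: J rot1 at col 2 lands with bottom-row=5; cleared 0 line(s) (total 1); column heights now [0 5 8 8 2], max=8
Drop 6: I rot0 at col 1 lands with bottom-row=8; cleared 0 line(s) (total 1); column heights now [0 9 9 9 9], max=9
Drop 7: T rot1 at col 0 lands with bottom-row=8; cleared 1 line(s) (total 2); column heights now [10 9 8 8 2], max=10

Answer: 2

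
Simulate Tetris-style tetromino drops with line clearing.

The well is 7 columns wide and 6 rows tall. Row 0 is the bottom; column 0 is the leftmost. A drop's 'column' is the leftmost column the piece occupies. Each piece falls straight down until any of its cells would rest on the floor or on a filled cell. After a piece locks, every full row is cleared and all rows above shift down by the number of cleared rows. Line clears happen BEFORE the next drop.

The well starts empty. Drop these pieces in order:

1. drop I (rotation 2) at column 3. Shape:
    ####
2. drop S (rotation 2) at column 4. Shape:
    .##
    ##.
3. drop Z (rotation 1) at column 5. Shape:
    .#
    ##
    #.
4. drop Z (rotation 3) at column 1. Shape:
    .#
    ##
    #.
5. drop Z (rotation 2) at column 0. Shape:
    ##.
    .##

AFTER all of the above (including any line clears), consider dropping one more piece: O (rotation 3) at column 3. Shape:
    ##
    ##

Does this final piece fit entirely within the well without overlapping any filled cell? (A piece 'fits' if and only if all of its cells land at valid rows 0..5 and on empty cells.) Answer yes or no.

Drop 1: I rot2 at col 3 lands with bottom-row=0; cleared 0 line(s) (total 0); column heights now [0 0 0 1 1 1 1], max=1
Drop 2: S rot2 at col 4 lands with bottom-row=1; cleared 0 line(s) (total 0); column heights now [0 0 0 1 2 3 3], max=3
Drop 3: Z rot1 at col 5 lands with bottom-row=3; cleared 0 line(s) (total 0); column heights now [0 0 0 1 2 5 6], max=6
Drop 4: Z rot3 at col 1 lands with bottom-row=0; cleared 0 line(s) (total 0); column heights now [0 2 3 1 2 5 6], max=6
Drop 5: Z rot2 at col 0 lands with bottom-row=3; cleared 0 line(s) (total 0); column heights now [5 5 4 1 2 5 6], max=6
Test piece O rot3 at col 3 (width 2): heights before test = [5 5 4 1 2 5 6]; fits = True

Answer: yes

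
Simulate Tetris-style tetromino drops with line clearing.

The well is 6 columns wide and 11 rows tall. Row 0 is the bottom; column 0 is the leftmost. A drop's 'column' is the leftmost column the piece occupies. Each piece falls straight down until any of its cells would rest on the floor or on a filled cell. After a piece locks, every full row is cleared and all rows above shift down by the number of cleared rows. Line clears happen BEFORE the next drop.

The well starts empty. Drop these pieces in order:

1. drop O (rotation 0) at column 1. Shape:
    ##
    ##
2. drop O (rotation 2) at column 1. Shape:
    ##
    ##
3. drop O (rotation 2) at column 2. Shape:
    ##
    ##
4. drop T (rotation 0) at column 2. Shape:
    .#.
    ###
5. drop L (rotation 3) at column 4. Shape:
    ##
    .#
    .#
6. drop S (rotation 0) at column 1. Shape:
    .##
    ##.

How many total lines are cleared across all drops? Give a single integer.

Drop 1: O rot0 at col 1 lands with bottom-row=0; cleared 0 line(s) (total 0); column heights now [0 2 2 0 0 0], max=2
Drop 2: O rot2 at col 1 lands with bottom-row=2; cleared 0 line(s) (total 0); column heights now [0 4 4 0 0 0], max=4
Drop 3: O rot2 at col 2 lands with bottom-row=4; cleared 0 line(s) (total 0); column heights now [0 4 6 6 0 0], max=6
Drop 4: T rot0 at col 2 lands with bottom-row=6; cleared 0 line(s) (total 0); column heights now [0 4 7 8 7 0], max=8
Drop 5: L rot3 at col 4 lands with bottom-row=5; cleared 0 line(s) (total 0); column heights now [0 4 7 8 8 8], max=8
Drop 6: S rot0 at col 1 lands with bottom-row=7; cleared 0 line(s) (total 0); column heights now [0 8 9 9 8 8], max=9

Answer: 0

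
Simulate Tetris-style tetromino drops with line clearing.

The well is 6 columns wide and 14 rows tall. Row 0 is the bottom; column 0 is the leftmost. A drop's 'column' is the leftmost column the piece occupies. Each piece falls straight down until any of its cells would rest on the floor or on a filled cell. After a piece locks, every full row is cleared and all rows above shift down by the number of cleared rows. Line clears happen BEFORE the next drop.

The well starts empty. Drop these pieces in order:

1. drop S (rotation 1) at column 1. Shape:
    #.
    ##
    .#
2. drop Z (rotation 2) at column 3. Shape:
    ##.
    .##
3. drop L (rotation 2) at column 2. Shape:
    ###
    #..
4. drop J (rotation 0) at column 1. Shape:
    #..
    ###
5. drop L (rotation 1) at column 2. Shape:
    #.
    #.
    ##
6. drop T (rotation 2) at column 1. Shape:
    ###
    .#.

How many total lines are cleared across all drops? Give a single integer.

Drop 1: S rot1 at col 1 lands with bottom-row=0; cleared 0 line(s) (total 0); column heights now [0 3 2 0 0 0], max=3
Drop 2: Z rot2 at col 3 lands with bottom-row=0; cleared 0 line(s) (total 0); column heights now [0 3 2 2 2 1], max=3
Drop 3: L rot2 at col 2 lands with bottom-row=2; cleared 0 line(s) (total 0); column heights now [0 3 4 4 4 1], max=4
Drop 4: J rot0 at col 1 lands with bottom-row=4; cleared 0 line(s) (total 0); column heights now [0 6 5 5 4 1], max=6
Drop 5: L rot1 at col 2 lands with bottom-row=5; cleared 0 line(s) (total 0); column heights now [0 6 8 6 4 1], max=8
Drop 6: T rot2 at col 1 lands with bottom-row=8; cleared 0 line(s) (total 0); column heights now [0 10 10 10 4 1], max=10

Answer: 0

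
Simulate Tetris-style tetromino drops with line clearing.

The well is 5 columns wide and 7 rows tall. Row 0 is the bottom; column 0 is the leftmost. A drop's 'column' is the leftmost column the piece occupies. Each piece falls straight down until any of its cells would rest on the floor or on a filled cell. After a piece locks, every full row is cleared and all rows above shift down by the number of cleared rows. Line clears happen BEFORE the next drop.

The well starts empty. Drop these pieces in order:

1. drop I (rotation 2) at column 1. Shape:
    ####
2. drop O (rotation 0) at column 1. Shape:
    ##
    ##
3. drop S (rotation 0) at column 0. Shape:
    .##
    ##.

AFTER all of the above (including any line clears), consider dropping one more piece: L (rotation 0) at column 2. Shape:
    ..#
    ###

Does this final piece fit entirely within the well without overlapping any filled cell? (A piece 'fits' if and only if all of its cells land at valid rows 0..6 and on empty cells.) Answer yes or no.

Drop 1: I rot2 at col 1 lands with bottom-row=0; cleared 0 line(s) (total 0); column heights now [0 1 1 1 1], max=1
Drop 2: O rot0 at col 1 lands with bottom-row=1; cleared 0 line(s) (total 0); column heights now [0 3 3 1 1], max=3
Drop 3: S rot0 at col 0 lands with bottom-row=3; cleared 0 line(s) (total 0); column heights now [4 5 5 1 1], max=5
Test piece L rot0 at col 2 (width 3): heights before test = [4 5 5 1 1]; fits = True

Answer: yes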